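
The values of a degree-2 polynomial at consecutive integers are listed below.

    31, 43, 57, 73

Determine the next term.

12 , 14 , 16
2 , 2
The second differences are constant (2).
16 + 2 = 18;  73 + 18 = 91

91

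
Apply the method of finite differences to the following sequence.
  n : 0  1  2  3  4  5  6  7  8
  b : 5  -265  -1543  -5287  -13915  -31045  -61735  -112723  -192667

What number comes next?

First differences: -270, -1278, -3744, -8628, -17130, -30690, -50988, -79944
Second differences: -1008, -2466, -4884, -8502, -13560, -20298, -28956
Third differences: -1458, -2418, -3618, -5058, -6738, -8658
Fourth differences: -960, -1200, -1440, -1680, -1920
Fifth differences: -240, -240, -240, -240
Fifth differences constant at -240.
-1920 − 240 = -2160;  -8658 − 2160 = -10818;  -28956 − 10818 = -39774;  -79944 − 39774 = -119718;  -192667 − 119718 = -312385

-312385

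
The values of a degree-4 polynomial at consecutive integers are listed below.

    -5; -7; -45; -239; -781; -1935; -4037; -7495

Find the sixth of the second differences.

-1356

First differences: -2, -38, -194, -542, -1154, -2102, -3458
Second differences: -36, -156, -348, -612, -948, -1356
Third differences: -120, -192, -264, -336, -408
Fourth differences: -72, -72, -72, -72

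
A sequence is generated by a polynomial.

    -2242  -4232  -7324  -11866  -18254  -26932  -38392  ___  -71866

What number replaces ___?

-53174

Using the first 7 terms:
First differences: -1990  -3092  -4542  -6388  -8678  -11460
Second differences: -1102  -1450  -1846  -2290  -2782
Third differences: -348  -396  -444  -492
Fourth differences: -48  -48  -48
Constant fourth difference = -48.
Extend forward: -492 − 48 = -540;  -2782 − 540 = -3322;  -11460 − 3322 = -14782;  -38392 − 14782 = -53174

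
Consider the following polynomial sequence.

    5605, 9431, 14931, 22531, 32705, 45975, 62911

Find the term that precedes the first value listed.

Δ: 3826, 5500, 7600, 10174, 13270, 16936
Δ²: 1674, 2100, 2574, 3096, 3666
Δ³: 426, 474, 522, 570
Δ⁴: 48, 48, 48
The fourth differences are constant at 48.
Work back: 426 − 48 = 378;  1674 − 378 = 1296;  3826 − 1296 = 2530;  5605 − 2530 = 3075

3075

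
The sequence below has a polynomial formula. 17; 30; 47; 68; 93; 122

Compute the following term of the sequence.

D1: 13, 17, 21, 25, 29
D2: 4, 4, 4, 4
Constant second difference = 4, so extend:
29 + 4 = 33;  122 + 33 = 155

155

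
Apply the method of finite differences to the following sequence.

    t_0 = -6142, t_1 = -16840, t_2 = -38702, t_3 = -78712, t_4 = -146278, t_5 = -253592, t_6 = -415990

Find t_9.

-1441768

Δ: -10698 , -21862 , -40010 , -67566 , -107314 , -162398
Δ²: -11164 , -18148 , -27556 , -39748 , -55084
Δ³: -6984 , -9408 , -12192 , -15336
Δ⁴: -2424 , -2784 , -3144
Δ⁵: -360 , -360
Constant fifth difference = -360, so extend:
-3144 − 360 = -3504;  -15336 − 3504 = -18840;  -55084 − 18840 = -73924;  -162398 − 73924 = -236322;  -415990 − 236322 = -652312
-3504 − 360 = -3864;  -18840 − 3864 = -22704;  -73924 − 22704 = -96628;  -236322 − 96628 = -332950;  -652312 − 332950 = -985262
-3864 − 360 = -4224;  -22704 − 4224 = -26928;  -96628 − 26928 = -123556;  -332950 − 123556 = -456506;  -985262 − 456506 = -1441768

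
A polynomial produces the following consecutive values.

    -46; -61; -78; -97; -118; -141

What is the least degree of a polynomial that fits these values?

-15, -17, -19, -21, -23
-2, -2, -2, -2
The second differences are constant, so the polynomial has degree 2.

2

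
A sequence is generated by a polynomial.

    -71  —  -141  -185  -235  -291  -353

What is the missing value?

-103

Using the last 5 terms:
D1: -44  -50  -56  -62
D2: -6  -6  -6
Constant second difference = -6.
Extend backward: -44 + 6 = -38;  -141 + 38 = -103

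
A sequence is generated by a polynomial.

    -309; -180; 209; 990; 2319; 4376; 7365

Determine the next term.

11514

D1: 129  389  781  1329  2057  2989
D2: 260  392  548  728  932
D3: 132  156  180  204
D4: 24  24  24
Constant fourth difference = 24, so extend:
204 + 24 = 228;  932 + 228 = 1160;  2989 + 1160 = 4149;  7365 + 4149 = 11514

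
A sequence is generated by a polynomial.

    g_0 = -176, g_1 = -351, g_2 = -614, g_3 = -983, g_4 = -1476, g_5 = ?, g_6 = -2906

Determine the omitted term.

-2111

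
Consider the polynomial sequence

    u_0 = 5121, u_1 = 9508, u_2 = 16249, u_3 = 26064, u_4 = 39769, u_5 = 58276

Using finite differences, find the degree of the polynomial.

First differences: 4387, 6741, 9815, 13705, 18507
Second differences: 2354, 3074, 3890, 4802
Third differences: 720, 816, 912
Fourth differences: 96, 96
The fourth differences are constant, so the polynomial has degree 4.

4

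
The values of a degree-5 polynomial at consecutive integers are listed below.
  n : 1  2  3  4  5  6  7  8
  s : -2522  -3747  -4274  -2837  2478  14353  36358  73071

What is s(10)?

First differences: -1225  -527  1437  5315  11875  22005  36713
Second differences: 698  1964  3878  6560  10130  14708
Third differences: 1266  1914  2682  3570  4578
Fourth differences: 648  768  888  1008
Fifth differences: 120  120  120
Constant fifth difference = 120, so extend:
1008 + 120 = 1128;  4578 + 1128 = 5706;  14708 + 5706 = 20414;  36713 + 20414 = 57127;  73071 + 57127 = 130198
1128 + 120 = 1248;  5706 + 1248 = 6954;  20414 + 6954 = 27368;  57127 + 27368 = 84495;  130198 + 84495 = 214693

214693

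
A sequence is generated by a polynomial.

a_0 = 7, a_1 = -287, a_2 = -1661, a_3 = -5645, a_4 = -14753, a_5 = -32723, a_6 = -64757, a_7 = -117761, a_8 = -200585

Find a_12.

-1088561

-294, -1374, -3984, -9108, -17970, -32034, -53004, -82824
-1080, -2610, -5124, -8862, -14064, -20970, -29820
-1530, -2514, -3738, -5202, -6906, -8850
-984, -1224, -1464, -1704, -1944
-240, -240, -240, -240
The fifth differences are constant (-240).
-1944 − 240 = -2184;  -8850 − 2184 = -11034;  -29820 − 11034 = -40854;  -82824 − 40854 = -123678;  -200585 − 123678 = -324263
-2184 − 240 = -2424;  -11034 − 2424 = -13458;  -40854 − 13458 = -54312;  -123678 − 54312 = -177990;  -324263 − 177990 = -502253
-2424 − 240 = -2664;  -13458 − 2664 = -16122;  -54312 − 16122 = -70434;  -177990 − 70434 = -248424;  -502253 − 248424 = -750677
-2664 − 240 = -2904;  -16122 − 2904 = -19026;  -70434 − 19026 = -89460;  -248424 − 89460 = -337884;  -750677 − 337884 = -1088561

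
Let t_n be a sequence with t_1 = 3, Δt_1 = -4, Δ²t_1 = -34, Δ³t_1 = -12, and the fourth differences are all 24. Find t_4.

-123

Build the table forward from the leading diagonal:
D4: 24, 24, 24, 24
D3: -12, 12, 36, 60
D2: -34, -46, -34, 2
D1: -4, -38, -84, -118
t: 3, -1, -39, -123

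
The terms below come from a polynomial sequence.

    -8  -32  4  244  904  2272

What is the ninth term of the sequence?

D1: -24 , 36 , 240 , 660 , 1368
D2: 60 , 204 , 420 , 708
D3: 144 , 216 , 288
D4: 72 , 72
Fourth differences constant at 72.
288 + 72 = 360;  708 + 360 = 1068;  1368 + 1068 = 2436;  2272 + 2436 = 4708
360 + 72 = 432;  1068 + 432 = 1500;  2436 + 1500 = 3936;  4708 + 3936 = 8644
432 + 72 = 504;  1500 + 504 = 2004;  3936 + 2004 = 5940;  8644 + 5940 = 14584

14584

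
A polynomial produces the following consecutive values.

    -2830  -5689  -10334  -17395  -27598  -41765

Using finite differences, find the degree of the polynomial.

4

First differences: -2859, -4645, -7061, -10203, -14167
Second differences: -1786, -2416, -3142, -3964
Third differences: -630, -726, -822
Fourth differences: -96, -96
The fourth differences are constant, so the polynomial has degree 4.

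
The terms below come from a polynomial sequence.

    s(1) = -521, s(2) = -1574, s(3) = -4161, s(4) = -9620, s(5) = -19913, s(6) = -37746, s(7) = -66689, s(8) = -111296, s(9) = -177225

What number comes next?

Δ: -1053, -2587, -5459, -10293, -17833, -28943, -44607, -65929
Δ²: -1534, -2872, -4834, -7540, -11110, -15664, -21322
Δ³: -1338, -1962, -2706, -3570, -4554, -5658
Δ⁴: -624, -744, -864, -984, -1104
Δ⁵: -120, -120, -120, -120
The fifth differences are constant (-120).
-1104 − 120 = -1224;  -5658 − 1224 = -6882;  -21322 − 6882 = -28204;  -65929 − 28204 = -94133;  -177225 − 94133 = -271358

-271358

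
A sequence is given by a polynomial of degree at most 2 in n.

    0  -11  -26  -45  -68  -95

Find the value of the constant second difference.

First differences: -11, -15, -19, -23, -27
Second differences: -4, -4, -4, -4

-4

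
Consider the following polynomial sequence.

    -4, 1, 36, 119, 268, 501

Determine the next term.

D1: 5  35  83  149  233
D2: 30  48  66  84
D3: 18  18  18
Third differences constant at 18.
84 + 18 = 102;  233 + 102 = 335;  501 + 335 = 836

836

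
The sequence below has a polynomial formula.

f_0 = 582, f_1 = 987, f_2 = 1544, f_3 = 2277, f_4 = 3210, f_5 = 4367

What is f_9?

405 , 557 , 733 , 933 , 1157
152 , 176 , 200 , 224
24 , 24 , 24
Constant third difference = 24, so extend:
224 + 24 = 248;  1157 + 248 = 1405;  4367 + 1405 = 5772
248 + 24 = 272;  1405 + 272 = 1677;  5772 + 1677 = 7449
272 + 24 = 296;  1677 + 296 = 1973;  7449 + 1973 = 9422
296 + 24 = 320;  1973 + 320 = 2293;  9422 + 2293 = 11715

11715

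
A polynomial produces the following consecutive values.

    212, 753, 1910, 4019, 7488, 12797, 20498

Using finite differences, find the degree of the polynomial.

4

First differences: 541, 1157, 2109, 3469, 5309, 7701
Second differences: 616, 952, 1360, 1840, 2392
Third differences: 336, 408, 480, 552
Fourth differences: 72, 72, 72
The fourth differences are constant, so the polynomial has degree 4.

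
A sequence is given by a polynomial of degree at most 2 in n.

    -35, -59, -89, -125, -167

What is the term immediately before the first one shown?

-17

Δ: -24, -30, -36, -42
Δ²: -6, -6, -6
The second differences are constant at -6.
Work back: -24 + 6 = -18;  -35 + 18 = -17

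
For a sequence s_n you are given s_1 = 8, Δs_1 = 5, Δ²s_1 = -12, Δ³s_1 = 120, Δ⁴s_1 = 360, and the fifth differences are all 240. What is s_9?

Build the table forward from the leading diagonal:
D5: 240  240  240  240  240  240  240  240  240
D4: 360  600  840  1080  1320  1560  1800  2040  2280
D3: 120  480  1080  1920  3000  4320  5880  7680  9720
D2: -12  108  588  1668  3588  6588  10908  16788  24468
D1: 5  -7  101  689  2357  5945  12533  23441  40229
s: 8  13  6  107  796  3153  9098  21631  45072

45072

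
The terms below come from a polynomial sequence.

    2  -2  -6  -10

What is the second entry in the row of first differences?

-4

D1: -4, -4, -4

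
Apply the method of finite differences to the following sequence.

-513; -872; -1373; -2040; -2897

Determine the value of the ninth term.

Δ: -359  -501  -667  -857
Δ²: -142  -166  -190
Δ³: -24  -24
Third differences constant at -24.
-190 − 24 = -214;  -857 − 214 = -1071;  -2897 − 1071 = -3968
-214 − 24 = -238;  -1071 − 238 = -1309;  -3968 − 1309 = -5277
-238 − 24 = -262;  -1309 − 262 = -1571;  -5277 − 1571 = -6848
-262 − 24 = -286;  -1571 − 286 = -1857;  -6848 − 1857 = -8705

-8705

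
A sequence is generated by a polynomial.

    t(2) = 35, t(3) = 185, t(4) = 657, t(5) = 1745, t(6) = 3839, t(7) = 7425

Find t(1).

150  472  1088  2094  3586
322  616  1006  1492
294  390  486
96  96
The fourth differences are constant at 96.
Work back: 294 − 96 = 198;  322 − 198 = 124;  150 − 124 = 26;  35 − 26 = 9

9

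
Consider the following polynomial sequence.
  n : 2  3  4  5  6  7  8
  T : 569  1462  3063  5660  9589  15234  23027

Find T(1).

144

Δ: 893  1601  2597  3929  5645  7793
Δ²: 708  996  1332  1716  2148
Δ³: 288  336  384  432
Δ⁴: 48  48  48
The fourth differences are constant at 48.
Work back: 288 − 48 = 240;  708 − 240 = 468;  893 − 468 = 425;  569 − 425 = 144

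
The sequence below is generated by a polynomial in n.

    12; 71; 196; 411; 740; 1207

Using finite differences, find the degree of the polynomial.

3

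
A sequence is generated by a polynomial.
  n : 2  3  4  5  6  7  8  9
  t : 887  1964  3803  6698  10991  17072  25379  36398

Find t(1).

326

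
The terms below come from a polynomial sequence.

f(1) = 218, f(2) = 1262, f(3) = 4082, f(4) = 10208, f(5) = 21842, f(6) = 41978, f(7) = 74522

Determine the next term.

124412

Δ: 1044  2820  6126  11634  20136  32544
Δ²: 1776  3306  5508  8502  12408
Δ³: 1530  2202  2994  3906
Δ⁴: 672  792  912
Δ⁵: 120  120
Constant fifth difference = 120, so extend:
912 + 120 = 1032;  3906 + 1032 = 4938;  12408 + 4938 = 17346;  32544 + 17346 = 49890;  74522 + 49890 = 124412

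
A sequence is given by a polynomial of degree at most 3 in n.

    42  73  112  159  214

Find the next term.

D1: 31, 39, 47, 55
D2: 8, 8, 8
Second differences constant at 8.
55 + 8 = 63;  214 + 63 = 277

277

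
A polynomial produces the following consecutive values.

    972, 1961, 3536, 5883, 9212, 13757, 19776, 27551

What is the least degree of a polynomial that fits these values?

Δ: 989, 1575, 2347, 3329, 4545, 6019, 7775
Δ²: 586, 772, 982, 1216, 1474, 1756
Δ³: 186, 210, 234, 258, 282
Δ⁴: 24, 24, 24, 24
The fourth differences are constant, so the polynomial has degree 4.

4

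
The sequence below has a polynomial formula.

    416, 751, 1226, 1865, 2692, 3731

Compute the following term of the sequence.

Δ: 335 , 475 , 639 , 827 , 1039
Δ²: 140 , 164 , 188 , 212
Δ³: 24 , 24 , 24
The third differences are constant (24).
212 + 24 = 236;  1039 + 236 = 1275;  3731 + 1275 = 5006

5006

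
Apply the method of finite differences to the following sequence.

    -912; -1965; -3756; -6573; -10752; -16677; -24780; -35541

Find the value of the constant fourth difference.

-48

First differences: -1053, -1791, -2817, -4179, -5925, -8103, -10761
Second differences: -738, -1026, -1362, -1746, -2178, -2658
Third differences: -288, -336, -384, -432, -480
Fourth differences: -48, -48, -48, -48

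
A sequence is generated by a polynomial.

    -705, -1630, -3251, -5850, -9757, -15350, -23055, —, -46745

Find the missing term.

Using the first 7 terms:
D1: -925, -1621, -2599, -3907, -5593, -7705
D2: -696, -978, -1308, -1686, -2112
D3: -282, -330, -378, -426
D4: -48, -48, -48
Constant fourth difference = -48.
Extend forward: -426 − 48 = -474;  -2112 − 474 = -2586;  -7705 − 2586 = -10291;  -23055 − 10291 = -33346

-33346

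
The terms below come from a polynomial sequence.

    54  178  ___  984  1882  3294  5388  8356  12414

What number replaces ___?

456

Using the last 6 terms:
D1: 898, 1412, 2094, 2968, 4058
D2: 514, 682, 874, 1090
D3: 168, 192, 216
D4: 24, 24
Constant fourth difference = 24.
Extend backward: 168 − 24 = 144;  514 − 144 = 370;  898 − 370 = 528;  984 − 528 = 456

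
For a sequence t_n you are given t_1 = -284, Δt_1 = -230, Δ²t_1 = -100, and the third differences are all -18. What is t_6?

-2614

Build the table forward from the leading diagonal:
D3: -18  -18  -18  -18  -18  -18
D2: -100  -118  -136  -154  -172  -190
D1: -230  -330  -448  -584  -738  -910
t: -284  -514  -844  -1292  -1876  -2614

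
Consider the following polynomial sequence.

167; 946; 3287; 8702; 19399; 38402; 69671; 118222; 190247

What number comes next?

293234

D1: 779, 2341, 5415, 10697, 19003, 31269, 48551, 72025
D2: 1562, 3074, 5282, 8306, 12266, 17282, 23474
D3: 1512, 2208, 3024, 3960, 5016, 6192
D4: 696, 816, 936, 1056, 1176
D5: 120, 120, 120, 120
Constant fifth difference = 120, so extend:
1176 + 120 = 1296;  6192 + 1296 = 7488;  23474 + 7488 = 30962;  72025 + 30962 = 102987;  190247 + 102987 = 293234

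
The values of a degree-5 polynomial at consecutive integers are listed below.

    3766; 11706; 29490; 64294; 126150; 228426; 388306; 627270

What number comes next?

D1: 7940 , 17784 , 34804 , 61856 , 102276 , 159880 , 238964
D2: 9844 , 17020 , 27052 , 40420 , 57604 , 79084
D3: 7176 , 10032 , 13368 , 17184 , 21480
D4: 2856 , 3336 , 3816 , 4296
D5: 480 , 480 , 480
The fifth differences are constant (480).
4296 + 480 = 4776;  21480 + 4776 = 26256;  79084 + 26256 = 105340;  238964 + 105340 = 344304;  627270 + 344304 = 971574

971574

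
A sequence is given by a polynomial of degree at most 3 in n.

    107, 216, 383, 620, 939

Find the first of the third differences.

12

First differences: 109, 167, 237, 319
Second differences: 58, 70, 82
Third differences: 12, 12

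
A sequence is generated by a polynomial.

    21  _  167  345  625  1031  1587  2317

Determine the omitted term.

Using the last 6 terms:
First differences: 178, 280, 406, 556, 730
Second differences: 102, 126, 150, 174
Third differences: 24, 24, 24
Constant third difference = 24.
Extend backward: 102 − 24 = 78;  178 − 78 = 100;  167 − 100 = 67

67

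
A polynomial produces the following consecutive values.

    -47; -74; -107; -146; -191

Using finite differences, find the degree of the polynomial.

D1: -27, -33, -39, -45
D2: -6, -6, -6
The second differences are constant, so the polynomial has degree 2.

2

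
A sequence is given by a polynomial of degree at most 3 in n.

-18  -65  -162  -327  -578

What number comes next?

-933

Δ: -47  -97  -165  -251
Δ²: -50  -68  -86
Δ³: -18  -18
Constant third difference = -18, so extend:
-86 − 18 = -104;  -251 − 104 = -355;  -578 − 355 = -933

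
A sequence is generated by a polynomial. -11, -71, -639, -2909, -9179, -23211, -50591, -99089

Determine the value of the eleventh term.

-489311

First differences: -60  -568  -2270  -6270  -14032  -27380  -48498
Second differences: -508  -1702  -4000  -7762  -13348  -21118
Third differences: -1194  -2298  -3762  -5586  -7770
Fourth differences: -1104  -1464  -1824  -2184
Fifth differences: -360  -360  -360
The fifth differences are constant (-360).
-2184 − 360 = -2544;  -7770 − 2544 = -10314;  -21118 − 10314 = -31432;  -48498 − 31432 = -79930;  -99089 − 79930 = -179019
-2544 − 360 = -2904;  -10314 − 2904 = -13218;  -31432 − 13218 = -44650;  -79930 − 44650 = -124580;  -179019 − 124580 = -303599
-2904 − 360 = -3264;  -13218 − 3264 = -16482;  -44650 − 16482 = -61132;  -124580 − 61132 = -185712;  -303599 − 185712 = -489311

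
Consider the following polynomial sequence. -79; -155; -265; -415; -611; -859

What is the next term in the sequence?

-1165

Δ: -76, -110, -150, -196, -248
Δ²: -34, -40, -46, -52
Δ³: -6, -6, -6
The third differences are constant (-6).
-52 − 6 = -58;  -248 − 58 = -306;  -859 − 306 = -1165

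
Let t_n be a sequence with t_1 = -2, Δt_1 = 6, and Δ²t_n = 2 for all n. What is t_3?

12

Build the table forward from the leading diagonal:
Second differences: 2, 2, 2
First differences: 6, 8, 10
t: -2, 4, 12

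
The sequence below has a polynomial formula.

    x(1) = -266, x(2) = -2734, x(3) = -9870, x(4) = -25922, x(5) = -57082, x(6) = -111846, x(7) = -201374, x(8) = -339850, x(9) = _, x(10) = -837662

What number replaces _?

Using the first 8 terms:
Δ: -2468, -7136, -16052, -31160, -54764, -89528, -138476
Δ²: -4668, -8916, -15108, -23604, -34764, -48948
Δ³: -4248, -6192, -8496, -11160, -14184
Δ⁴: -1944, -2304, -2664, -3024
Δ⁵: -360, -360, -360
Constant fifth difference = -360.
Extend forward: -3024 − 360 = -3384;  -14184 − 3384 = -17568;  -48948 − 17568 = -66516;  -138476 − 66516 = -204992;  -339850 − 204992 = -544842

-544842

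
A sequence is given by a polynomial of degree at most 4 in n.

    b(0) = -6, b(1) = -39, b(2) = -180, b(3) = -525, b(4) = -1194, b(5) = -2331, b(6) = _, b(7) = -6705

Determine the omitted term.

Using the first 6 terms:
-33  -141  -345  -669  -1137
-108  -204  -324  -468
-96  -120  -144
-24  -24
Constant fourth difference = -24.
Extend forward: -144 − 24 = -168;  -468 − 168 = -636;  -1137 − 636 = -1773;  -2331 − 1773 = -4104

-4104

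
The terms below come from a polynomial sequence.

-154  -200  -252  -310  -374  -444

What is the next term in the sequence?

D1: -46  -52  -58  -64  -70
D2: -6  -6  -6  -6
The second differences are constant (-6).
-70 − 6 = -76;  -444 − 76 = -520

-520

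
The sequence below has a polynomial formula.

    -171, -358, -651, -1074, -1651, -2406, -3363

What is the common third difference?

-24

D1: -187, -293, -423, -577, -755, -957
D2: -106, -130, -154, -178, -202
D3: -24, -24, -24, -24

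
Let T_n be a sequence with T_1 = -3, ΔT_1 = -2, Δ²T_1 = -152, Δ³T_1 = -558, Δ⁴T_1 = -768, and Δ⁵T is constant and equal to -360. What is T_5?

-3923

Build the table forward from the leading diagonal:
Fifth differences: -360  -360  -360  -360  -360
Fourth differences: -768  -1128  -1488  -1848  -2208
Third differences: -558  -1326  -2454  -3942  -5790
Second differences: -152  -710  -2036  -4490  -8432
First differences: -2  -154  -864  -2900  -7390
T: -3  -5  -159  -1023  -3923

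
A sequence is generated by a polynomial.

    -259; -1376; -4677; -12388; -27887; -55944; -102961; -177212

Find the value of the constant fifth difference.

-240

First differences: -1117, -3301, -7711, -15499, -28057, -47017, -74251
Second differences: -2184, -4410, -7788, -12558, -18960, -27234
Third differences: -2226, -3378, -4770, -6402, -8274
Fourth differences: -1152, -1392, -1632, -1872
Fifth differences: -240, -240, -240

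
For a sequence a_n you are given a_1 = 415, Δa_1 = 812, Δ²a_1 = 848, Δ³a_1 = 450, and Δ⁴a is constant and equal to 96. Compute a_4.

Build the table forward from the leading diagonal:
D4: 96  96  96  96
D3: 450  546  642  738
D2: 848  1298  1844  2486
D1: 812  1660  2958  4802
a: 415  1227  2887  5845

5845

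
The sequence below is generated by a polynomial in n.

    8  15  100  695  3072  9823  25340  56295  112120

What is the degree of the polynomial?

5

First differences: 7, 85, 595, 2377, 6751, 15517, 30955, 55825
Second differences: 78, 510, 1782, 4374, 8766, 15438, 24870
Third differences: 432, 1272, 2592, 4392, 6672, 9432
Fourth differences: 840, 1320, 1800, 2280, 2760
Fifth differences: 480, 480, 480, 480
The fifth differences are constant, so the polynomial has degree 5.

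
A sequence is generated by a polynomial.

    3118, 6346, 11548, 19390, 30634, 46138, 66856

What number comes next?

First differences: 3228, 5202, 7842, 11244, 15504, 20718
Second differences: 1974, 2640, 3402, 4260, 5214
Third differences: 666, 762, 858, 954
Fourth differences: 96, 96, 96
Constant fourth difference = 96, so extend:
954 + 96 = 1050;  5214 + 1050 = 6264;  20718 + 6264 = 26982;  66856 + 26982 = 93838

93838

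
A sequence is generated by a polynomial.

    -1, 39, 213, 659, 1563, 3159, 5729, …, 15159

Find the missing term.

Using the first 7 terms:
40, 174, 446, 904, 1596, 2570
134, 272, 458, 692, 974
138, 186, 234, 282
48, 48, 48
Constant fourth difference = 48.
Extend forward: 282 + 48 = 330;  974 + 330 = 1304;  2570 + 1304 = 3874;  5729 + 3874 = 9603

9603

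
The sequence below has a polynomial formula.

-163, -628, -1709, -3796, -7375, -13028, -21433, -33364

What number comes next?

-49691

First differences: -465  -1081  -2087  -3579  -5653  -8405  -11931
Second differences: -616  -1006  -1492  -2074  -2752  -3526
Third differences: -390  -486  -582  -678  -774
Fourth differences: -96  -96  -96  -96
The fourth differences are constant (-96).
-774 − 96 = -870;  -3526 − 870 = -4396;  -11931 − 4396 = -16327;  -33364 − 16327 = -49691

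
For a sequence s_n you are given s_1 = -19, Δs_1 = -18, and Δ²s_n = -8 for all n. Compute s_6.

-189

Build the table forward from the leading diagonal:
Second differences: -8, -8, -8, -8, -8, -8
First differences: -18, -26, -34, -42, -50, -58
s: -19, -37, -63, -97, -139, -189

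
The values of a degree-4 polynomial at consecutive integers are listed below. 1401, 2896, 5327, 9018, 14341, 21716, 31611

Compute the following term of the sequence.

D1: 1495 , 2431 , 3691 , 5323 , 7375 , 9895
D2: 936 , 1260 , 1632 , 2052 , 2520
D3: 324 , 372 , 420 , 468
D4: 48 , 48 , 48
Constant fourth difference = 48, so extend:
468 + 48 = 516;  2520 + 516 = 3036;  9895 + 3036 = 12931;  31611 + 12931 = 44542

44542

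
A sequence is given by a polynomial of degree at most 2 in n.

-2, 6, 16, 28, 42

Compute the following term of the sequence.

58

Δ: 8 , 10 , 12 , 14
Δ²: 2 , 2 , 2
The second differences are constant (2).
14 + 2 = 16;  42 + 16 = 58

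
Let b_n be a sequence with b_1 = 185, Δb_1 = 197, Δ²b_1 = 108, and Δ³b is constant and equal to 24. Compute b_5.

Build the table forward from the leading diagonal:
Δ³: 24  24  24  24  24
Δ²: 108  132  156  180  204
Δ: 197  305  437  593  773
b: 185  382  687  1124  1717

1717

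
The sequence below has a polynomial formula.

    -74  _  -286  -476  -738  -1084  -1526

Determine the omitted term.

-156

Using the last 5 terms:
-190, -262, -346, -442
-72, -84, -96
-12, -12
Constant third difference = -12.
Extend backward: -72 + 12 = -60;  -190 + 60 = -130;  -286 + 130 = -156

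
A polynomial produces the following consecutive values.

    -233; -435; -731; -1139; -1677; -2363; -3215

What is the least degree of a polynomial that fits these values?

3

First differences: -202, -296, -408, -538, -686, -852
Second differences: -94, -112, -130, -148, -166
Third differences: -18, -18, -18, -18
The third differences are constant, so the polynomial has degree 3.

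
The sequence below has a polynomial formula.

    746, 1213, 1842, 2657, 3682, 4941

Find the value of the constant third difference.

24

Δ: 467, 629, 815, 1025, 1259
Δ²: 162, 186, 210, 234
Δ³: 24, 24, 24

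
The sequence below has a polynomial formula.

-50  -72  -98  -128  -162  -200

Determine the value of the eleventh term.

-450

-22 , -26 , -30 , -34 , -38
-4 , -4 , -4 , -4
The second differences are constant (-4).
-38 − 4 = -42;  -200 − 42 = -242
-42 − 4 = -46;  -242 − 46 = -288
-46 − 4 = -50;  -288 − 50 = -338
-50 − 4 = -54;  -338 − 54 = -392
-54 − 4 = -58;  -392 − 58 = -450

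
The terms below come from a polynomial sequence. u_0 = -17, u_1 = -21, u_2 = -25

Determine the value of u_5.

-37

D1: -4, -4
First differences constant at -4.
-25 − 4 = -29
-29 − 4 = -33
-33 − 4 = -37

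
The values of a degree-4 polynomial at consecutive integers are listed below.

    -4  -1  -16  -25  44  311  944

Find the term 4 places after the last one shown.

D1: 3, -15, -9, 69, 267, 633
D2: -18, 6, 78, 198, 366
D3: 24, 72, 120, 168
D4: 48, 48, 48
Fourth differences constant at 48.
168 + 48 = 216;  366 + 216 = 582;  633 + 582 = 1215;  944 + 1215 = 2159
216 + 48 = 264;  582 + 264 = 846;  1215 + 846 = 2061;  2159 + 2061 = 4220
264 + 48 = 312;  846 + 312 = 1158;  2061 + 1158 = 3219;  4220 + 3219 = 7439
312 + 48 = 360;  1158 + 360 = 1518;  3219 + 1518 = 4737;  7439 + 4737 = 12176

12176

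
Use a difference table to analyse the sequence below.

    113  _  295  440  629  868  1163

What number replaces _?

Using the last 5 terms:
D1: 145  189  239  295
D2: 44  50  56
D3: 6  6
Constant third difference = 6.
Extend backward: 44 − 6 = 38;  145 − 38 = 107;  295 − 107 = 188

188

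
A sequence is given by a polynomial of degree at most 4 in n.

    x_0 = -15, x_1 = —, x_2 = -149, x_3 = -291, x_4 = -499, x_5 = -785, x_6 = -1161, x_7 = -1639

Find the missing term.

Using the last 6 terms:
D1: -142  -208  -286  -376  -478
D2: -66  -78  -90  -102
D3: -12  -12  -12
Constant third difference = -12.
Extend backward: -66 + 12 = -54;  -142 + 54 = -88;  -149 + 88 = -61

-61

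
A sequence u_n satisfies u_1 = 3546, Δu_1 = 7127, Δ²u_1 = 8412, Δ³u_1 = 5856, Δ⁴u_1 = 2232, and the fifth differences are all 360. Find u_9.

Build the table forward from the leading diagonal:
Fifth differences: 360  360  360  360  360  360  360  360  360
Fourth differences: 2232  2592  2952  3312  3672  4032  4392  4752  5112
Third differences: 5856  8088  10680  13632  16944  20616  24648  29040  33792
Second differences: 8412  14268  22356  33036  46668  63612  84228  108876  137916
First differences: 7127  15539  29807  52163  85199  131867  195479  279707  388583
u: 3546  10673  26212  56019  108182  193381  325248  520727  800434

800434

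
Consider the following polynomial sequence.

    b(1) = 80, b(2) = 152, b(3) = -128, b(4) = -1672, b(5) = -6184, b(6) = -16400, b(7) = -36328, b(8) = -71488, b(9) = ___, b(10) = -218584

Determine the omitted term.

Using the first 8 terms:
First differences: 72  -280  -1544  -4512  -10216  -19928  -35160
Second differences: -352  -1264  -2968  -5704  -9712  -15232
Third differences: -912  -1704  -2736  -4008  -5520
Fourth differences: -792  -1032  -1272  -1512
Fifth differences: -240  -240  -240
Constant fifth difference = -240.
Extend forward: -1512 − 240 = -1752;  -5520 − 1752 = -7272;  -15232 − 7272 = -22504;  -35160 − 22504 = -57664;  -71488 − 57664 = -129152

-129152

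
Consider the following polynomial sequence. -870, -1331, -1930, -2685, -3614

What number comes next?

-4735

D1: -461, -599, -755, -929
D2: -138, -156, -174
D3: -18, -18
The third differences are constant (-18).
-174 − 18 = -192;  -929 − 192 = -1121;  -3614 − 1121 = -4735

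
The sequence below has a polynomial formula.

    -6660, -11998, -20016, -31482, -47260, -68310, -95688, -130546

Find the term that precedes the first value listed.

-3330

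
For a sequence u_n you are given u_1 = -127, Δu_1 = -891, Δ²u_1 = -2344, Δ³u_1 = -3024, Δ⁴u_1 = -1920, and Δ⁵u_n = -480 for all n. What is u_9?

Build the table forward from the leading diagonal:
D5: -480, -480, -480, -480, -480, -480, -480, -480, -480
D4: -1920, -2400, -2880, -3360, -3840, -4320, -4800, -5280, -5760
D3: -3024, -4944, -7344, -10224, -13584, -17424, -21744, -26544, -31824
D2: -2344, -5368, -10312, -17656, -27880, -41464, -58888, -80632, -107176
D1: -891, -3235, -8603, -18915, -36571, -64451, -105915, -164803, -245435
u: -127, -1018, -4253, -12856, -31771, -68342, -132793, -238708, -403511

-403511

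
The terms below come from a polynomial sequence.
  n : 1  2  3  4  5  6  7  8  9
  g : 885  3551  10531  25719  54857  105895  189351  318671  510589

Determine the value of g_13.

Δ: 2666  6980  15188  29138  51038  83456  129320  191918
Δ²: 4314  8208  13950  21900  32418  45864  62598
Δ³: 3894  5742  7950  10518  13446  16734
Δ⁴: 1848  2208  2568  2928  3288
Δ⁵: 360  360  360  360
The fifth differences are constant (360).
3288 + 360 = 3648;  16734 + 3648 = 20382;  62598 + 20382 = 82980;  191918 + 82980 = 274898;  510589 + 274898 = 785487
3648 + 360 = 4008;  20382 + 4008 = 24390;  82980 + 24390 = 107370;  274898 + 107370 = 382268;  785487 + 382268 = 1167755
4008 + 360 = 4368;  24390 + 4368 = 28758;  107370 + 28758 = 136128;  382268 + 136128 = 518396;  1167755 + 518396 = 1686151
4368 + 360 = 4728;  28758 + 4728 = 33486;  136128 + 33486 = 169614;  518396 + 169614 = 688010;  1686151 + 688010 = 2374161

2374161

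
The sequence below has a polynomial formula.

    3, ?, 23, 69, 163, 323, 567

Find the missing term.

7

Using the last 5 terms:
46, 94, 160, 244
48, 66, 84
18, 18
Constant third difference = 18.
Extend backward: 48 − 18 = 30;  46 − 30 = 16;  23 − 16 = 7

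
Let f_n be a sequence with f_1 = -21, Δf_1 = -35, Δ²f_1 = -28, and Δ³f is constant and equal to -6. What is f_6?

Build the table forward from the leading diagonal:
Third differences: -6, -6, -6, -6, -6, -6
Second differences: -28, -34, -40, -46, -52, -58
First differences: -35, -63, -97, -137, -183, -235
f: -21, -56, -119, -216, -353, -536

-536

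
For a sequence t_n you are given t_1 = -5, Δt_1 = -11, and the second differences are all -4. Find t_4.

Build the table forward from the leading diagonal:
D2: -4, -4, -4, -4
D1: -11, -15, -19, -23
t: -5, -16, -31, -50

-50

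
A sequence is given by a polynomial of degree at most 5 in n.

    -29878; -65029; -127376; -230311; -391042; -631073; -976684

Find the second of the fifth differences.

-480

First differences: -35151, -62347, -102935, -160731, -240031, -345611
Second differences: -27196, -40588, -57796, -79300, -105580
Third differences: -13392, -17208, -21504, -26280
Fourth differences: -3816, -4296, -4776
Fifth differences: -480, -480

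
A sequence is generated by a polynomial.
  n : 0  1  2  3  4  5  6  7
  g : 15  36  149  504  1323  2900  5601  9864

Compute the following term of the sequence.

16199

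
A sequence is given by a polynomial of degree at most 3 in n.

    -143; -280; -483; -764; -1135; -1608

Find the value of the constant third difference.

D1: -137, -203, -281, -371, -473
D2: -66, -78, -90, -102
D3: -12, -12, -12

-12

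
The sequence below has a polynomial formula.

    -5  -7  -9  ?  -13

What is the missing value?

-11

Using the first 3 terms:
-2, -2
Constant first difference = -2.
Extend forward: -9 − 2 = -11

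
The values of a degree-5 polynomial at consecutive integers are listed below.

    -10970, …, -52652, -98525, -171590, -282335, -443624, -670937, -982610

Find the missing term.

-25619

Using the last 7 terms:
D1: -45873, -73065, -110745, -161289, -227313, -311673
D2: -27192, -37680, -50544, -66024, -84360
D3: -10488, -12864, -15480, -18336
D4: -2376, -2616, -2856
D5: -240, -240
Constant fifth difference = -240.
Extend backward: -2376 + 240 = -2136;  -10488 + 2136 = -8352;  -27192 + 8352 = -18840;  -45873 + 18840 = -27033;  -52652 + 27033 = -25619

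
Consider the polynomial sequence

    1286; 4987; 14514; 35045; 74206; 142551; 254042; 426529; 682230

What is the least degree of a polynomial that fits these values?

5

3701, 9527, 20531, 39161, 68345, 111491, 172487, 255701
5826, 11004, 18630, 29184, 43146, 60996, 83214
5178, 7626, 10554, 13962, 17850, 22218
2448, 2928, 3408, 3888, 4368
480, 480, 480, 480
The fifth differences are constant, so the polynomial has degree 5.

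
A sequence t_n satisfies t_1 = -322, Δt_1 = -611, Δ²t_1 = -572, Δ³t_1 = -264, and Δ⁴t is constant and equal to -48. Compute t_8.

-27531

Build the table forward from the leading diagonal:
Δ⁴: -48  -48  -48  -48  -48  -48  -48  -48
Δ³: -264  -312  -360  -408  -456  -504  -552  -600
Δ²: -572  -836  -1148  -1508  -1916  -2372  -2876  -3428
Δ: -611  -1183  -2019  -3167  -4675  -6591  -8963  -11839
t: -322  -933  -2116  -4135  -7302  -11977  -18568  -27531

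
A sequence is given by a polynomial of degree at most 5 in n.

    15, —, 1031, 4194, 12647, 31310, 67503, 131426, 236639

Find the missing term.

Using the last 7 terms:
Δ: 3163  8453  18663  36193  63923  105213
Δ²: 5290  10210  17530  27730  41290
Δ³: 4920  7320  10200  13560
Δ⁴: 2400  2880  3360
Δ⁵: 480  480
Constant fifth difference = 480.
Extend backward: 2400 − 480 = 1920;  4920 − 1920 = 3000;  5290 − 3000 = 2290;  3163 − 2290 = 873;  1031 − 873 = 158

158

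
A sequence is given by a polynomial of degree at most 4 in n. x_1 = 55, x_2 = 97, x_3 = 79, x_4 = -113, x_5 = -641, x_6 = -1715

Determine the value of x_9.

-11033

Δ: 42, -18, -192, -528, -1074
Δ²: -60, -174, -336, -546
Δ³: -114, -162, -210
Δ⁴: -48, -48
The fourth differences are constant (-48).
-210 − 48 = -258;  -546 − 258 = -804;  -1074 − 804 = -1878;  -1715 − 1878 = -3593
-258 − 48 = -306;  -804 − 306 = -1110;  -1878 − 1110 = -2988;  -3593 − 2988 = -6581
-306 − 48 = -354;  -1110 − 354 = -1464;  -2988 − 1464 = -4452;  -6581 − 4452 = -11033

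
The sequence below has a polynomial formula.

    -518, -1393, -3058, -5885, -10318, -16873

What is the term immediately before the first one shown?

D1: -875, -1665, -2827, -4433, -6555
D2: -790, -1162, -1606, -2122
D3: -372, -444, -516
D4: -72, -72
The fourth differences are constant at -72.
Work back: -372 + 72 = -300;  -790 + 300 = -490;  -875 + 490 = -385;  -518 + 385 = -133

-133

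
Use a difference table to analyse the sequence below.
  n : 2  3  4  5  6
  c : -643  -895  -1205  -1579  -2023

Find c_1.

D1: -252  -310  -374  -444
D2: -58  -64  -70
D3: -6  -6
The third differences are constant at -6.
Work back: -58 + 6 = -52;  -252 + 52 = -200;  -643 + 200 = -443

-443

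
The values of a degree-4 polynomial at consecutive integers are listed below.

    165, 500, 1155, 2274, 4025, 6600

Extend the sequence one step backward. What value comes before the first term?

30

First differences: 335  655  1119  1751  2575
Second differences: 320  464  632  824
Third differences: 144  168  192
Fourth differences: 24  24
The fourth differences are constant at 24.
Work back: 144 − 24 = 120;  320 − 120 = 200;  335 − 200 = 135;  165 − 135 = 30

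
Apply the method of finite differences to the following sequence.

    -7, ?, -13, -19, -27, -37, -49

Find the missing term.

-9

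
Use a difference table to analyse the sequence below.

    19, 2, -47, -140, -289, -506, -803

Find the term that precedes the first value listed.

Δ: -17  -49  -93  -149  -217  -297
Δ²: -32  -44  -56  -68  -80
Δ³: -12  -12  -12  -12
The third differences are constant at -12.
Work back: -32 + 12 = -20;  -17 + 20 = 3;  19 − 3 = 16

16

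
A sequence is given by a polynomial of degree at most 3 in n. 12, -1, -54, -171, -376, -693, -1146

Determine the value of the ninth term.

-2556

Δ: -13, -53, -117, -205, -317, -453
Δ²: -40, -64, -88, -112, -136
Δ³: -24, -24, -24, -24
The third differences are constant (-24).
-136 − 24 = -160;  -453 − 160 = -613;  -1146 − 613 = -1759
-160 − 24 = -184;  -613 − 184 = -797;  -1759 − 797 = -2556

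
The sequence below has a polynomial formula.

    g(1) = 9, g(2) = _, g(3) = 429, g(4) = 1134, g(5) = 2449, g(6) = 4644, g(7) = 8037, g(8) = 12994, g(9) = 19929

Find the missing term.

112

Using the last 7 terms:
D1: 705  1315  2195  3393  4957  6935
D2: 610  880  1198  1564  1978
D3: 270  318  366  414
D4: 48  48  48
Constant fourth difference = 48.
Extend backward: 270 − 48 = 222;  610 − 222 = 388;  705 − 388 = 317;  429 − 317 = 112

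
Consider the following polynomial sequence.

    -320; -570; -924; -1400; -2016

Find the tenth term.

-7826

Δ: -250, -354, -476, -616
Δ²: -104, -122, -140
Δ³: -18, -18
The third differences are constant (-18).
-140 − 18 = -158;  -616 − 158 = -774;  -2016 − 774 = -2790
-158 − 18 = -176;  -774 − 176 = -950;  -2790 − 950 = -3740
-176 − 18 = -194;  -950 − 194 = -1144;  -3740 − 1144 = -4884
-194 − 18 = -212;  -1144 − 212 = -1356;  -4884 − 1356 = -6240
-212 − 18 = -230;  -1356 − 230 = -1586;  -6240 − 1586 = -7826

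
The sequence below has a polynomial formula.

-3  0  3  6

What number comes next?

Δ: 3 , 3 , 3
The first differences are constant (3).
6 + 3 = 9

9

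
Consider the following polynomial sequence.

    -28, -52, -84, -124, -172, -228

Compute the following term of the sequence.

-292

First differences: -24 , -32 , -40 , -48 , -56
Second differences: -8 , -8 , -8 , -8
The second differences are constant (-8).
-56 − 8 = -64;  -228 − 64 = -292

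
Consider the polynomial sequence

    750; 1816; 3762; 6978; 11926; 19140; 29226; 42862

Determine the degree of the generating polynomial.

4

1066, 1946, 3216, 4948, 7214, 10086, 13636
880, 1270, 1732, 2266, 2872, 3550
390, 462, 534, 606, 678
72, 72, 72, 72
The fourth differences are constant, so the polynomial has degree 4.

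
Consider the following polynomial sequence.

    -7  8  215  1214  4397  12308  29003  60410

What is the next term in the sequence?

114689

First differences: 15 , 207 , 999 , 3183 , 7911 , 16695 , 31407
Second differences: 192 , 792 , 2184 , 4728 , 8784 , 14712
Third differences: 600 , 1392 , 2544 , 4056 , 5928
Fourth differences: 792 , 1152 , 1512 , 1872
Fifth differences: 360 , 360 , 360
The fifth differences are constant (360).
1872 + 360 = 2232;  5928 + 2232 = 8160;  14712 + 8160 = 22872;  31407 + 22872 = 54279;  60410 + 54279 = 114689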